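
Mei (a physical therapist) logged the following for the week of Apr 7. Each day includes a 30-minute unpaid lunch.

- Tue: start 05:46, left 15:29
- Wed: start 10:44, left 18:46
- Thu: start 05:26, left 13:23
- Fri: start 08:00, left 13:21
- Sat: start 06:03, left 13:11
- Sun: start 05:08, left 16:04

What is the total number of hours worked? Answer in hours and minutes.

46 h 7 min

Tue: 05:46–15:29 = 9 h 43 min; less 30 min break → 9 h 13 min
Wed: 10:44–18:46 = 8 h 2 min; less 30 min break → 7 h 32 min
Thu: 05:26–13:23 = 7 h 57 min; less 30 min break → 7 h 27 min
Fri: 08:00–13:21 = 5 h 21 min; less 30 min break → 4 h 51 min
Sat: 06:03–13:11 = 7 h 8 min; less 30 min break → 6 h 38 min
Sun: 05:08–16:04 = 10 h 56 min; less 30 min break → 10 h 26 min
Total: 9 h 13 min + 7 h 32 min + 7 h 27 min + 4 h 51 min + 6 h 38 min + 10 h 26 min = 46 h 7 min.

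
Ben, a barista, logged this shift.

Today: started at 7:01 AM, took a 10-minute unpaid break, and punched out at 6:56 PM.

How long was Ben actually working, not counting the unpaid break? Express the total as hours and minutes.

11 h 45 min

Today: 7:01 AM–6:56 PM = 11 h 55 min; less 10 min break → 11 h 45 min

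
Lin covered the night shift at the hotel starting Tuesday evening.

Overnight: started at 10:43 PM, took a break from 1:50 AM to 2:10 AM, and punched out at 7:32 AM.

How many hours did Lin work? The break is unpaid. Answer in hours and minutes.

8 h 29 min

Overnight: 10:43 PM → midnight = 1 h 17 min; midnight → 7:32 AM = 7 h 32 min; span 8 h 49 min; less 20 min break → 8 h 29 min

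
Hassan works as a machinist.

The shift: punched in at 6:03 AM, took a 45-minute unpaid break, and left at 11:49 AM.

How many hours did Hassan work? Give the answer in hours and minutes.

5 h 1 min

The shift: 6:03 AM–11:49 AM = 5 h 46 min; less 45 min break → 5 h 1 min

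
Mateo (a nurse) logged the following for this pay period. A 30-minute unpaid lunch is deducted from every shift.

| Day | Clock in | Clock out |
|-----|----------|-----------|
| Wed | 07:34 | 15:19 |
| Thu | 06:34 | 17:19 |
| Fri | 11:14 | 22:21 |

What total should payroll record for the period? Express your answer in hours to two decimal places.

Wed: 07:34–15:19 = 7 h 45 min; less 30 min break → 7 h 15 min
Thu: 06:34–17:19 = 10 h 45 min; less 30 min break → 10 h 15 min
Fri: 11:14–22:21 = 11 h 7 min; less 30 min break → 10 h 37 min
Total: 7 h 15 min + 10 h 15 min + 10 h 37 min = 28 h 7 min.

28.12 hours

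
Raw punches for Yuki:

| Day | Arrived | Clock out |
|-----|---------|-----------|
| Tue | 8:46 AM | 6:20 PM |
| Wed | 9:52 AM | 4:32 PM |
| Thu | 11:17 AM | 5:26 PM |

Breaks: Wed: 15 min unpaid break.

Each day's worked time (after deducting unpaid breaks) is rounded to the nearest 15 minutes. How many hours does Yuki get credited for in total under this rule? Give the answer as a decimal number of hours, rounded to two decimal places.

22.25 hours

Tue: 8:46 AM–6:20 PM = 9 h 34 min → rounds to 9 h 30 min
Wed: 9:52 AM–4:32 PM = 6 h 40 min − 15 min = 6 h 25 min → rounds to 6 h 30 min
Thu: 11:17 AM–5:26 PM = 6 h 9 min → rounds to 6 h 15 min
Total credited: 22 h 15 min.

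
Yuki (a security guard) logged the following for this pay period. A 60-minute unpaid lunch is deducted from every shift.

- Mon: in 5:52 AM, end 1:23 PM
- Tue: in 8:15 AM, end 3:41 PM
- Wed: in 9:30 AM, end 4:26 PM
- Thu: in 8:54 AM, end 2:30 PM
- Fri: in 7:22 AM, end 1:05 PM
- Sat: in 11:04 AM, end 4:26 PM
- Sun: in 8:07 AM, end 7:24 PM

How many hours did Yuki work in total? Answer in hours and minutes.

Mon: 5:52 AM–1:23 PM = 7 h 31 min; less 60 min break → 6 h 31 min
Tue: 8:15 AM–3:41 PM = 7 h 26 min; less 60 min break → 6 h 26 min
Wed: 9:30 AM–4:26 PM = 6 h 56 min; less 60 min break → 5 h 56 min
Thu: 8:54 AM–2:30 PM = 5 h 36 min; less 60 min break → 4 h 36 min
Fri: 7:22 AM–1:05 PM = 5 h 43 min; less 60 min break → 4 h 43 min
Sat: 11:04 AM–4:26 PM = 5 h 22 min; less 60 min break → 4 h 22 min
Sun: 8:07 AM–7:24 PM = 11 h 17 min; less 60 min break → 10 h 17 min
Total: 6 h 31 min + 6 h 26 min + 5 h 56 min + 4 h 36 min + 4 h 43 min + 4 h 22 min + 10 h 17 min = 42 h 51 min.

42 h 51 min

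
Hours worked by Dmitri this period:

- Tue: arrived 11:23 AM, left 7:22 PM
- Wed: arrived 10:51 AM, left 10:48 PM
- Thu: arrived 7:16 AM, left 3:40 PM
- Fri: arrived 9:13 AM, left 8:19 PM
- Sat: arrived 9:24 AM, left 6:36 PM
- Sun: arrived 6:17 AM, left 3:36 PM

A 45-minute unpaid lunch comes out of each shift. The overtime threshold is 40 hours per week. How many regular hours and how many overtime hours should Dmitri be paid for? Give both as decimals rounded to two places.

Regular 40.00 hours, overtime 13.45 hours

Tue: 11:23 AM–7:22 PM = 7 h 59 min; less 45 min break → 7 h 14 min
Wed: 10:51 AM–10:48 PM = 11 h 57 min; less 45 min break → 11 h 12 min
Thu: 7:16 AM–3:40 PM = 8 h 24 min; less 45 min break → 7 h 39 min
Fri: 9:13 AM–8:19 PM = 11 h 6 min; less 45 min break → 10 h 21 min
Sat: 9:24 AM–6:36 PM = 9 h 12 min; less 45 min break → 8 h 27 min
Sun: 6:17 AM–3:36 PM = 9 h 19 min; less 45 min break → 8 h 34 min
Total worked: 53 h 27 min = 53.45 h.
Threshold 40 h → overtime 13 h 27 min, regular 40 h 0 min.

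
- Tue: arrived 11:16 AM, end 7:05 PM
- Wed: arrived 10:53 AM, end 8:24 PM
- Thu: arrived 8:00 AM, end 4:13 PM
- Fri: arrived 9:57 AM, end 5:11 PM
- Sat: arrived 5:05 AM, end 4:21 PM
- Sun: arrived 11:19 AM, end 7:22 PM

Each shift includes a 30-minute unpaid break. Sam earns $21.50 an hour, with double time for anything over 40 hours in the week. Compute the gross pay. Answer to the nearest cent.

$1251.30

Tue: 11:16 AM–7:05 PM = 7 h 49 min; less 30 min break → 7 h 19 min
Wed: 10:53 AM–8:24 PM = 9 h 31 min; less 30 min break → 9 h 1 min
Thu: 8:00 AM–4:13 PM = 8 h 13 min; less 30 min break → 7 h 43 min
Fri: 9:57 AM–5:11 PM = 7 h 14 min; less 30 min break → 6 h 44 min
Sat: 5:05 AM–4:21 PM = 11 h 16 min; less 30 min break → 10 h 46 min
Sun: 11:19 AM–7:22 PM = 8 h 3 min; less 30 min break → 7 h 33 min
Total worked: 49 h 6 min = 2946 min.
Regular 40 h 0 min = 2400 min at $21.50/h; overtime 9 h 6 min = 546 min at $43.00/h.
Pay = (2400 × $21.50 + 546 × $43.00) ÷ 60 = $1251.30.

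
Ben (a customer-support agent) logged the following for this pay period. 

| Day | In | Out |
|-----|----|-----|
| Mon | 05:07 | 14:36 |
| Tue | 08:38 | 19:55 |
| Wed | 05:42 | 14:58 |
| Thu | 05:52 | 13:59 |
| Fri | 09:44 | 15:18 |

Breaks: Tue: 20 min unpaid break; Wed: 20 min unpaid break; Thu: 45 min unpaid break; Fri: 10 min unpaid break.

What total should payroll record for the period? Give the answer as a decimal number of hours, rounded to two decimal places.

Mon: 05:07–14:36 = 9 h 29 min
Tue: 08:38–19:55 = 11 h 17 min; less 20 min break → 10 h 57 min
Wed: 05:42–14:58 = 9 h 16 min; less 20 min break → 8 h 56 min
Thu: 05:52–13:59 = 8 h 7 min; less 45 min break → 7 h 22 min
Fri: 09:44–15:18 = 5 h 34 min; less 10 min break → 5 h 24 min
Total: 9 h 29 min + 10 h 57 min + 8 h 56 min + 7 h 22 min + 5 h 24 min = 42 h 8 min.

42.13 hours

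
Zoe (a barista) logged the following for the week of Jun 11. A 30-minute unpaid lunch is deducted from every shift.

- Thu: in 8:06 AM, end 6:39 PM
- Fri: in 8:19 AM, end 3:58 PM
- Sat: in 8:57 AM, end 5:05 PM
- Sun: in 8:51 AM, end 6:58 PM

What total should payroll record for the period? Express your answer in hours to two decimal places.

Thu: 8:06 AM–6:39 PM = 10 h 33 min; less 30 min break → 10 h 3 min
Fri: 8:19 AM–3:58 PM = 7 h 39 min; less 30 min break → 7 h 9 min
Sat: 8:57 AM–5:05 PM = 8 h 8 min; less 30 min break → 7 h 38 min
Sun: 8:51 AM–6:58 PM = 10 h 7 min; less 30 min break → 9 h 37 min
Total: 10 h 3 min + 7 h 9 min + 7 h 38 min + 9 h 37 min = 34 h 27 min.

34.45 hours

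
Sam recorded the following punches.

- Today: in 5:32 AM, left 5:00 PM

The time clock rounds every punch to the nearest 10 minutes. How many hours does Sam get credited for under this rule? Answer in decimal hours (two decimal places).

Today: in 5:32 AM→5:30 AM, out 5:00 PM→5:00 PM; 11 h 30 min

11.50 hours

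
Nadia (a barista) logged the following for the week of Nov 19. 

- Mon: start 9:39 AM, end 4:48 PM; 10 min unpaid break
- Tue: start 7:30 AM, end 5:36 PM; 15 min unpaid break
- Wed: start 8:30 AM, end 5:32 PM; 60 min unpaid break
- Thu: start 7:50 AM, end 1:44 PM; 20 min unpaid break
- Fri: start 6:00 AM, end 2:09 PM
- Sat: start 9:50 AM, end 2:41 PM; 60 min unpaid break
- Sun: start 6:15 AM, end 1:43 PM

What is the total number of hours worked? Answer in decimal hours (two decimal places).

Mon: 9:39 AM–4:48 PM = 7 h 9 min; less 10 min break → 6 h 59 min
Tue: 7:30 AM–5:36 PM = 10 h 6 min; less 15 min break → 9 h 51 min
Wed: 8:30 AM–5:32 PM = 9 h 2 min; less 60 min break → 8 h 2 min
Thu: 7:50 AM–1:44 PM = 5 h 54 min; less 20 min break → 5 h 34 min
Fri: 6:00 AM–2:09 PM = 8 h 9 min
Sat: 9:50 AM–2:41 PM = 4 h 51 min; less 60 min break → 3 h 51 min
Sun: 6:15 AM–1:43 PM = 7 h 28 min
Total: 6 h 59 min + 9 h 51 min + 8 h 2 min + 5 h 34 min + 8 h 9 min + 3 h 51 min + 7 h 28 min = 49 h 54 min.

49.90 hours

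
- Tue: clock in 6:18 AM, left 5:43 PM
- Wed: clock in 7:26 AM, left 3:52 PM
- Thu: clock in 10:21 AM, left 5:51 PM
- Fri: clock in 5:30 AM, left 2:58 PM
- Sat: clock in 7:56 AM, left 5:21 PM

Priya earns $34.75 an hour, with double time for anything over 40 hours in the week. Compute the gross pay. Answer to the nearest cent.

Tue: 6:18 AM–5:43 PM = 11 h 25 min
Wed: 7:26 AM–3:52 PM = 8 h 26 min
Thu: 10:21 AM–5:51 PM = 7 h 30 min
Fri: 5:30 AM–2:58 PM = 9 h 28 min
Sat: 7:56 AM–5:21 PM = 9 h 25 min
Total worked: 46 h 14 min = 2774 min.
Regular 40 h 0 min = 2400 min at $34.75/h; overtime 6 h 14 min = 374 min at $69.50/h.
Pay = (2400 × $34.75 + 374 × $69.50) ÷ 60 = $1823.22.

$1823.22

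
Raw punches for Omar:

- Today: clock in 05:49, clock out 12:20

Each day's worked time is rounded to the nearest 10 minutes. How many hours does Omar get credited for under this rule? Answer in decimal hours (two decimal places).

Today: 05:49–12:20 = 6 h 31 min → rounds to 6 h 30 min

6.50 hours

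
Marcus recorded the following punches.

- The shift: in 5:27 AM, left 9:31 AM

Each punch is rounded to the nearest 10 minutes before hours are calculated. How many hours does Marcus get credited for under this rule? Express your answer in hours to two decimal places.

4.00 hours

The shift: in 5:27 AM→5:30 AM, out 9:31 AM→9:30 AM; 4 h 0 min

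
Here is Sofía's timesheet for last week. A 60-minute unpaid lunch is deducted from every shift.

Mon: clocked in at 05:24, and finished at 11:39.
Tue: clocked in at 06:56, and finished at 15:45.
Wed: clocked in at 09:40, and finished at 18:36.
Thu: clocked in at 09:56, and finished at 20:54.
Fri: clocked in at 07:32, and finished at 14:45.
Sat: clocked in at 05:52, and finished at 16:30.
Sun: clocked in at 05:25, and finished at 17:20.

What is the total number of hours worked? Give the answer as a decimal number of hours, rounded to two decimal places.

57.73 hours

Mon: 05:24–11:39 = 6 h 15 min; less 60 min break → 5 h 15 min
Tue: 06:56–15:45 = 8 h 49 min; less 60 min break → 7 h 49 min
Wed: 09:40–18:36 = 8 h 56 min; less 60 min break → 7 h 56 min
Thu: 09:56–20:54 = 10 h 58 min; less 60 min break → 9 h 58 min
Fri: 07:32–14:45 = 7 h 13 min; less 60 min break → 6 h 13 min
Sat: 05:52–16:30 = 10 h 38 min; less 60 min break → 9 h 38 min
Sun: 05:25–17:20 = 11 h 55 min; less 60 min break → 10 h 55 min
Total: 5 h 15 min + 7 h 49 min + 7 h 56 min + 9 h 58 min + 6 h 13 min + 9 h 38 min + 10 h 55 min = 57 h 44 min.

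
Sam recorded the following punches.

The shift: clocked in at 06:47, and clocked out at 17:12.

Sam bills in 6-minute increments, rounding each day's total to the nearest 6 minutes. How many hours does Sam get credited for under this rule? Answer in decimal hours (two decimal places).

10.40 hours

The shift: 06:47–17:12 = 10 h 25 min → rounds to 10 h 24 min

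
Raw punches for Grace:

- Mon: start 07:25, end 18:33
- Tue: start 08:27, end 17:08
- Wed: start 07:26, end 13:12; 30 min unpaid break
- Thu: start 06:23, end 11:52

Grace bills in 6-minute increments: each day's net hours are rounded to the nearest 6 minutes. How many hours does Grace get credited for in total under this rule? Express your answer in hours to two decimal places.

30.60 hours

Mon: 07:25–18:33 = 11 h 8 min → rounds to 11 h 6 min
Tue: 08:27–17:08 = 8 h 41 min → rounds to 8 h 42 min
Wed: 07:26–13:12 = 5 h 46 min − 30 min = 5 h 16 min → rounds to 5 h 18 min
Thu: 06:23–11:52 = 5 h 29 min → rounds to 5 h 30 min
Total credited: 30 h 36 min.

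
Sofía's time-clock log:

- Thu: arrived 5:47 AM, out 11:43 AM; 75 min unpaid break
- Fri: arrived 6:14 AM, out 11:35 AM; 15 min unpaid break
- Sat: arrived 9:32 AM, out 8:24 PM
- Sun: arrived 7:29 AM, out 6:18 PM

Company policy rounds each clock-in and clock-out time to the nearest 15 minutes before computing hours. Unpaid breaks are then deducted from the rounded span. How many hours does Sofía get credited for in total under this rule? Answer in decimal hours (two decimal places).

31.50 hours

Thu: in 5:47 AM→5:45 AM, out 11:43 AM→11:45 AM; 6 h 0 min − 75 min = 4 h 45 min
Fri: in 6:14 AM→6:15 AM, out 11:35 AM→11:30 AM; 5 h 15 min − 15 min = 5 h 0 min
Sat: in 9:32 AM→9:30 AM, out 8:24 PM→8:30 PM; 11 h 0 min
Sun: in 7:29 AM→7:30 AM, out 6:18 PM→6:15 PM; 10 h 45 min
Total credited: 31 h 30 min.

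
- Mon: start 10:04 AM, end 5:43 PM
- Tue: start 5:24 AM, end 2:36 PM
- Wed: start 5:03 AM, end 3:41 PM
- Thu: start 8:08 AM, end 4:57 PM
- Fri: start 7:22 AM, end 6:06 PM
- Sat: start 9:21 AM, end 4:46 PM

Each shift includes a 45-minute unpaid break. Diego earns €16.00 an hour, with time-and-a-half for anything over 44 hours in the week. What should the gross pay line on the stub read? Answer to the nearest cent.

€846.80

Mon: 10:04 AM–5:43 PM = 7 h 39 min; less 45 min break → 6 h 54 min
Tue: 5:24 AM–2:36 PM = 9 h 12 min; less 45 min break → 8 h 27 min
Wed: 5:03 AM–3:41 PM = 10 h 38 min; less 45 min break → 9 h 53 min
Thu: 8:08 AM–4:57 PM = 8 h 49 min; less 45 min break → 8 h 4 min
Fri: 7:22 AM–6:06 PM = 10 h 44 min; less 45 min break → 9 h 59 min
Sat: 9:21 AM–4:46 PM = 7 h 25 min; less 45 min break → 6 h 40 min
Total worked: 49 h 57 min = 2997 min.
Regular 44 h 0 min = 2640 min at €16.00/h; overtime 5 h 57 min = 357 min at €24.00/h.
Pay = (2640 × €16.00 + 357 × €24.00) ÷ 60 = €846.80.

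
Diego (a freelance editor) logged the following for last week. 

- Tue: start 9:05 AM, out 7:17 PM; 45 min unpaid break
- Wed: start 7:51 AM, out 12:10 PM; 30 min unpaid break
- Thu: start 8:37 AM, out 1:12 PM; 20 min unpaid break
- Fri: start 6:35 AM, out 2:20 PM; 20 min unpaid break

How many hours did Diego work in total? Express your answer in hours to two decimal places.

24.93 hours

Tue: 9:05 AM–7:17 PM = 10 h 12 min; less 45 min break → 9 h 27 min
Wed: 7:51 AM–12:10 PM = 4 h 19 min; less 30 min break → 3 h 49 min
Thu: 8:37 AM–1:12 PM = 4 h 35 min; less 20 min break → 4 h 15 min
Fri: 6:35 AM–2:20 PM = 7 h 45 min; less 20 min break → 7 h 25 min
Total: 9 h 27 min + 3 h 49 min + 4 h 15 min + 7 h 25 min = 24 h 56 min.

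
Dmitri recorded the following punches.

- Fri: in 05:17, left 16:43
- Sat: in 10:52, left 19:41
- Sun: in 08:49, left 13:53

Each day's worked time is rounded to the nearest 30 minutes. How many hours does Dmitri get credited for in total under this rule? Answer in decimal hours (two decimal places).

Fri: 05:17–16:43 = 11 h 26 min → rounds to 11 h 30 min
Sat: 10:52–19:41 = 8 h 49 min → rounds to 9 h 0 min
Sun: 08:49–13:53 = 5 h 4 min → rounds to 5 h 0 min
Total credited: 25 h 30 min.

25.50 hours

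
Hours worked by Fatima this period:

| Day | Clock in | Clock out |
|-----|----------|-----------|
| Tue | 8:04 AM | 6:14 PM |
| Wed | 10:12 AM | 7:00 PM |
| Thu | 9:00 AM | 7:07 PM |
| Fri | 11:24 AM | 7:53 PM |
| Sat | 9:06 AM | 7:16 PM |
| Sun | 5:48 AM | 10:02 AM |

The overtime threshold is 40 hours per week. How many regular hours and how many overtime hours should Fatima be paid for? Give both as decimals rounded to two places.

Regular 40.00 hours, overtime 11.97 hours

Tue: 8:04 AM–6:14 PM = 10 h 10 min
Wed: 10:12 AM–7:00 PM = 8 h 48 min
Thu: 9:00 AM–7:07 PM = 10 h 7 min
Fri: 11:24 AM–7:53 PM = 8 h 29 min
Sat: 9:06 AM–7:16 PM = 10 h 10 min
Sun: 5:48 AM–10:02 AM = 4 h 14 min
Total worked: 51 h 58 min = 51.97 h.
Threshold 40 h → overtime 11 h 58 min, regular 40 h 0 min.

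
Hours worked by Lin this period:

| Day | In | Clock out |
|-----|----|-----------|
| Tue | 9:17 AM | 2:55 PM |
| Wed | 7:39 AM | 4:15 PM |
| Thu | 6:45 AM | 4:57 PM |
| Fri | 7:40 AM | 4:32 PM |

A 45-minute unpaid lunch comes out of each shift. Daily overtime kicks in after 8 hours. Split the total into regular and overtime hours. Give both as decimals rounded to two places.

Regular 28.73 hours, overtime 1.57 hours

Tue: 9:17 AM–2:55 PM = 5 h 38 min; less 45 min break → 4 h 53 min
Wed: 7:39 AM–4:15 PM = 8 h 36 min; less 45 min break → 7 h 51 min
Thu: 6:45 AM–4:57 PM = 10 h 12 min; less 45 min break → 9 h 27 min
Fri: 7:40 AM–4:32 PM = 8 h 52 min; less 45 min break → 8 h 7 min
Tue reg 4 h 53 min / OT 0 h 0 min; Wed reg 7 h 51 min / OT 0 h 0 min; Thu reg 8 h 0 min / OT 1 h 27 min; Fri reg 8 h 0 min / OT 0 h 7 min.
Totals: regular 28 h 44 min, overtime 1 h 34 min.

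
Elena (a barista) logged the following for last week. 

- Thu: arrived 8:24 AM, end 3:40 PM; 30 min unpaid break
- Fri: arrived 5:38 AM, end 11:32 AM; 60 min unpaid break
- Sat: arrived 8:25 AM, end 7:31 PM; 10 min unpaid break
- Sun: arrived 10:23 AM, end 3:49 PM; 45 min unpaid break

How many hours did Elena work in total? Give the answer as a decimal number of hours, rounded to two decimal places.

27.28 hours

Thu: 8:24 AM–3:40 PM = 7 h 16 min; less 30 min break → 6 h 46 min
Fri: 5:38 AM–11:32 AM = 5 h 54 min; less 60 min break → 4 h 54 min
Sat: 8:25 AM–7:31 PM = 11 h 6 min; less 10 min break → 10 h 56 min
Sun: 10:23 AM–3:49 PM = 5 h 26 min; less 45 min break → 4 h 41 min
Total: 6 h 46 min + 4 h 54 min + 10 h 56 min + 4 h 41 min = 27 h 17 min.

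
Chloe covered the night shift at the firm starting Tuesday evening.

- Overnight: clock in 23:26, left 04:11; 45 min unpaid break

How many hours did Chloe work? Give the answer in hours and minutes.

4 h 0 min

Overnight: 23:26 → midnight = 0 h 34 min; midnight → 04:11 = 4 h 11 min; span 4 h 45 min; less 45 min break → 4 h 0 min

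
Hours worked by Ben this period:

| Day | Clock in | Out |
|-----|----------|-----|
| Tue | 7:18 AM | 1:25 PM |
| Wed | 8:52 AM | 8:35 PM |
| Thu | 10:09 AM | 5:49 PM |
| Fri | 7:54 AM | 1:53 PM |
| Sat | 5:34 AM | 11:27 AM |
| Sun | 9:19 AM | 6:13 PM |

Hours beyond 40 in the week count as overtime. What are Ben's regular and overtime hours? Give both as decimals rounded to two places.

Regular 40.00 hours, overtime 6.27 hours

Tue: 7:18 AM–1:25 PM = 6 h 7 min
Wed: 8:52 AM–8:35 PM = 11 h 43 min
Thu: 10:09 AM–5:49 PM = 7 h 40 min
Fri: 7:54 AM–1:53 PM = 5 h 59 min
Sat: 5:34 AM–11:27 AM = 5 h 53 min
Sun: 9:19 AM–6:13 PM = 8 h 54 min
Total worked: 46 h 16 min = 46.27 h.
Threshold 40 h → overtime 6 h 16 min, regular 40 h 0 min.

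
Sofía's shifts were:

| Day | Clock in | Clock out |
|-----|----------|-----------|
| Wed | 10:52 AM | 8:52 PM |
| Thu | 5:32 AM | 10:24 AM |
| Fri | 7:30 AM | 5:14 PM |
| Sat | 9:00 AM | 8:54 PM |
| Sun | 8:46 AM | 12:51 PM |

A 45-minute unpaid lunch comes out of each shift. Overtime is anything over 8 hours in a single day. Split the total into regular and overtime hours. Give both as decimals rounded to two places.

Regular 31.45 hours, overtime 5.38 hours

Wed: 10:52 AM–8:52 PM = 10 h 0 min; less 45 min break → 9 h 15 min
Thu: 5:32 AM–10:24 AM = 4 h 52 min; less 45 min break → 4 h 7 min
Fri: 7:30 AM–5:14 PM = 9 h 44 min; less 45 min break → 8 h 59 min
Sat: 9:00 AM–8:54 PM = 11 h 54 min; less 45 min break → 11 h 9 min
Sun: 8:46 AM–12:51 PM = 4 h 5 min; less 45 min break → 3 h 20 min
Wed reg 8 h 0 min / OT 1 h 15 min; Thu reg 4 h 7 min / OT 0 h 0 min; Fri reg 8 h 0 min / OT 0 h 59 min; Sat reg 8 h 0 min / OT 3 h 9 min; Sun reg 3 h 20 min / OT 0 h 0 min.
Totals: regular 31 h 27 min, overtime 5 h 23 min.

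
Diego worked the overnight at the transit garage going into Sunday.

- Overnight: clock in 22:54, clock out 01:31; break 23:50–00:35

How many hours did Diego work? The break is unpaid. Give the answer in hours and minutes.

1 h 52 min

Overnight: 22:54 → midnight = 1 h 6 min; midnight → 01:31 = 1 h 31 min; span 2 h 37 min; less 45 min break → 1 h 52 min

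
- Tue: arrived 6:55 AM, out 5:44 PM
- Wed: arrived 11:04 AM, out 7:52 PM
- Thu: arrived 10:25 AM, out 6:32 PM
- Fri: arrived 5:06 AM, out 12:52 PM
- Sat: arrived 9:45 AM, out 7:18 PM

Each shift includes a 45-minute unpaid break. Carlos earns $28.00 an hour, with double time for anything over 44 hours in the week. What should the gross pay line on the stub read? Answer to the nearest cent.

Tue: 6:55 AM–5:44 PM = 10 h 49 min; less 45 min break → 10 h 4 min
Wed: 11:04 AM–7:52 PM = 8 h 48 min; less 45 min break → 8 h 3 min
Thu: 10:25 AM–6:32 PM = 8 h 7 min; less 45 min break → 7 h 22 min
Fri: 5:06 AM–12:52 PM = 7 h 46 min; less 45 min break → 7 h 1 min
Sat: 9:45 AM–7:18 PM = 9 h 33 min; less 45 min break → 8 h 48 min
Total worked: 41 h 18 min = 2478 min.
Regular 41 h 18 min = 2478 min at $28.00/h; overtime 0 h 0 min = 0 min at $56.00/h.
Pay = (2478 × $28.00 + 0 × $56.00) ÷ 60 = $1156.40.

$1156.40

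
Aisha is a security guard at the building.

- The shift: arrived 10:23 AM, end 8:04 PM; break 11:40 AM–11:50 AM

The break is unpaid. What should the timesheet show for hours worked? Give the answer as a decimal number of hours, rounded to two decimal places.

9.52 hours

The shift: 10:23 AM–8:04 PM = 9 h 41 min; less 10 min break → 9 h 31 min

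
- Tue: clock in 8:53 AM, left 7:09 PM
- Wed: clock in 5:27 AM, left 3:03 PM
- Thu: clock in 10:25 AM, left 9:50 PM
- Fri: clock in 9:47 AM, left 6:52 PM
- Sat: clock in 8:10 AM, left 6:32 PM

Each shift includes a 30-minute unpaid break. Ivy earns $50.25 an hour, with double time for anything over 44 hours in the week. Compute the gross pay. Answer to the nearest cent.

Tue: 8:53 AM–7:09 PM = 10 h 16 min; less 30 min break → 9 h 46 min
Wed: 5:27 AM–3:03 PM = 9 h 36 min; less 30 min break → 9 h 6 min
Thu: 10:25 AM–9:50 PM = 11 h 25 min; less 30 min break → 10 h 55 min
Fri: 9:47 AM–6:52 PM = 9 h 5 min; less 30 min break → 8 h 35 min
Sat: 8:10 AM–6:32 PM = 10 h 22 min; less 30 min break → 9 h 52 min
Total worked: 48 h 14 min = 2894 min.
Regular 44 h 0 min = 2640 min at $50.25/h; overtime 4 h 14 min = 254 min at $100.50/h.
Pay = (2640 × $50.25 + 254 × $100.50) ÷ 60 = $2636.45.

$2636.45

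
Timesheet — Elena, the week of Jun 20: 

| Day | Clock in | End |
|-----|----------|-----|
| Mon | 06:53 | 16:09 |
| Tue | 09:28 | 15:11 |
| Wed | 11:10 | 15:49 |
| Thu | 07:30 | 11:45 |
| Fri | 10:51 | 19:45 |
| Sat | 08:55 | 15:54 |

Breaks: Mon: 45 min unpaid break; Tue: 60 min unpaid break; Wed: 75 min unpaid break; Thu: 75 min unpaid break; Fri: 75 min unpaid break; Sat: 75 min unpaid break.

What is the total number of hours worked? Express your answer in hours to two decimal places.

Mon: 06:53–16:09 = 9 h 16 min; less 45 min break → 8 h 31 min
Tue: 09:28–15:11 = 5 h 43 min; less 60 min break → 4 h 43 min
Wed: 11:10–15:49 = 4 h 39 min; less 75 min break → 3 h 24 min
Thu: 07:30–11:45 = 4 h 15 min; less 75 min break → 3 h 0 min
Fri: 10:51–19:45 = 8 h 54 min; less 75 min break → 7 h 39 min
Sat: 08:55–15:54 = 6 h 59 min; less 75 min break → 5 h 44 min
Total: 8 h 31 min + 4 h 43 min + 3 h 24 min + 3 h 0 min + 7 h 39 min + 5 h 44 min = 33 h 1 min.

33.02 hours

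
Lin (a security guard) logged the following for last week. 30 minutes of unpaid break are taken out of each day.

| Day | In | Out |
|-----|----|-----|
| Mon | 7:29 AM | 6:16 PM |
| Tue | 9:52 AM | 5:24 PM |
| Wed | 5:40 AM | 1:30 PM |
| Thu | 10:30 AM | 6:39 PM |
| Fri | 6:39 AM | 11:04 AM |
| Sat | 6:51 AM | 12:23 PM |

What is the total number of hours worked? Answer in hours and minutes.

Mon: 7:29 AM–6:16 PM = 10 h 47 min; less 30 min break → 10 h 17 min
Tue: 9:52 AM–5:24 PM = 7 h 32 min; less 30 min break → 7 h 2 min
Wed: 5:40 AM–1:30 PM = 7 h 50 min; less 30 min break → 7 h 20 min
Thu: 10:30 AM–6:39 PM = 8 h 9 min; less 30 min break → 7 h 39 min
Fri: 6:39 AM–11:04 AM = 4 h 25 min; less 30 min break → 3 h 55 min
Sat: 6:51 AM–12:23 PM = 5 h 32 min; less 30 min break → 5 h 2 min
Total: 10 h 17 min + 7 h 2 min + 7 h 20 min + 7 h 39 min + 3 h 55 min + 5 h 2 min = 41 h 15 min.

41 h 15 min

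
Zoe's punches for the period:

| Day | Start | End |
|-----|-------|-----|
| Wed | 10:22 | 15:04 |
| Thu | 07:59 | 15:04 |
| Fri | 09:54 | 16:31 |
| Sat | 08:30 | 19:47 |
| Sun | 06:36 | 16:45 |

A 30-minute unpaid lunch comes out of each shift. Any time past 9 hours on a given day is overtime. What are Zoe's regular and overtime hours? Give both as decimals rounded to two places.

Wed: 10:22–15:04 = 4 h 42 min; less 30 min break → 4 h 12 min
Thu: 07:59–15:04 = 7 h 5 min; less 30 min break → 6 h 35 min
Fri: 09:54–16:31 = 6 h 37 min; less 30 min break → 6 h 7 min
Sat: 08:30–19:47 = 11 h 17 min; less 30 min break → 10 h 47 min
Sun: 06:36–16:45 = 10 h 9 min; less 30 min break → 9 h 39 min
Wed reg 4 h 12 min / OT 0 h 0 min; Thu reg 6 h 35 min / OT 0 h 0 min; Fri reg 6 h 7 min / OT 0 h 0 min; Sat reg 9 h 0 min / OT 1 h 47 min; Sun reg 9 h 0 min / OT 0 h 39 min.
Totals: regular 34 h 54 min, overtime 2 h 26 min.

Regular 34.90 hours, overtime 2.43 hours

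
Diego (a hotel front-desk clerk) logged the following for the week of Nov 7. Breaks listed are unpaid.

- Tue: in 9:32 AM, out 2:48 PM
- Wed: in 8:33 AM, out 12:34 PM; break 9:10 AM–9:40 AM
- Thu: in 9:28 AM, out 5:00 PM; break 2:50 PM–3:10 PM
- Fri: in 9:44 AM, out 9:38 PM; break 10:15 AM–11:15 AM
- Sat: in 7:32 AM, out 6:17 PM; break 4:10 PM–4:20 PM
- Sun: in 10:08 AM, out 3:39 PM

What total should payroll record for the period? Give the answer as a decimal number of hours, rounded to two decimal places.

42.98 hours

Tue: 9:32 AM–2:48 PM = 5 h 16 min
Wed: 8:33 AM–12:34 PM = 4 h 1 min; less 30 min break → 3 h 31 min
Thu: 9:28 AM–5:00 PM = 7 h 32 min; less 20 min break → 7 h 12 min
Fri: 9:44 AM–9:38 PM = 11 h 54 min; less 60 min break → 10 h 54 min
Sat: 7:32 AM–6:17 PM = 10 h 45 min; less 10 min break → 10 h 35 min
Sun: 10:08 AM–3:39 PM = 5 h 31 min
Total: 5 h 16 min + 3 h 31 min + 7 h 12 min + 10 h 54 min + 10 h 35 min + 5 h 31 min = 42 h 59 min.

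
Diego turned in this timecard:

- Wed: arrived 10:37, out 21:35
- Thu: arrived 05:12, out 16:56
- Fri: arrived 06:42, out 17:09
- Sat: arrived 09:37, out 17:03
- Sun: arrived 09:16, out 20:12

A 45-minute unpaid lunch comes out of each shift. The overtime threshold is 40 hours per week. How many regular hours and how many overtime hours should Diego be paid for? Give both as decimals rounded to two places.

Regular 40.00 hours, overtime 7.77 hours

Wed: 10:37–21:35 = 10 h 58 min; less 45 min break → 10 h 13 min
Thu: 05:12–16:56 = 11 h 44 min; less 45 min break → 10 h 59 min
Fri: 06:42–17:09 = 10 h 27 min; less 45 min break → 9 h 42 min
Sat: 09:37–17:03 = 7 h 26 min; less 45 min break → 6 h 41 min
Sun: 09:16–20:12 = 10 h 56 min; less 45 min break → 10 h 11 min
Total worked: 47 h 46 min = 47.77 h.
Threshold 40 h → overtime 7 h 46 min, regular 40 h 0 min.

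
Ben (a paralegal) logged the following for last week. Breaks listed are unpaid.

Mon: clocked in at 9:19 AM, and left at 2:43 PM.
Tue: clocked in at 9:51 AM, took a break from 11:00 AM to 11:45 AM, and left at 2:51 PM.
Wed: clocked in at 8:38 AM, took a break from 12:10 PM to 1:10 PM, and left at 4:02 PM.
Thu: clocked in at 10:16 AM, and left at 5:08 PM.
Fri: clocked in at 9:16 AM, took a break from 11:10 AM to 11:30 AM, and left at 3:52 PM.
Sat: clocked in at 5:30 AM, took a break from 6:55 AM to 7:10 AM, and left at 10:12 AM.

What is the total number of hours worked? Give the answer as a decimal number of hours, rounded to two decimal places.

33.63 hours

Mon: 9:19 AM–2:43 PM = 5 h 24 min
Tue: 9:51 AM–2:51 PM = 5 h 0 min; less 45 min break → 4 h 15 min
Wed: 8:38 AM–4:02 PM = 7 h 24 min; less 60 min break → 6 h 24 min
Thu: 10:16 AM–5:08 PM = 6 h 52 min
Fri: 9:16 AM–3:52 PM = 6 h 36 min; less 20 min break → 6 h 16 min
Sat: 5:30 AM–10:12 AM = 4 h 42 min; less 15 min break → 4 h 27 min
Total: 5 h 24 min + 4 h 15 min + 6 h 24 min + 6 h 52 min + 6 h 16 min + 4 h 27 min = 33 h 38 min.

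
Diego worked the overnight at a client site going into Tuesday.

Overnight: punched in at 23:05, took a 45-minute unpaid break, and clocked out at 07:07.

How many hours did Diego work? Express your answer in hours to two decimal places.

Overnight: 23:05 → midnight = 0 h 55 min; midnight → 07:07 = 7 h 7 min; span 8 h 2 min; less 45 min break → 7 h 17 min

7.28 hours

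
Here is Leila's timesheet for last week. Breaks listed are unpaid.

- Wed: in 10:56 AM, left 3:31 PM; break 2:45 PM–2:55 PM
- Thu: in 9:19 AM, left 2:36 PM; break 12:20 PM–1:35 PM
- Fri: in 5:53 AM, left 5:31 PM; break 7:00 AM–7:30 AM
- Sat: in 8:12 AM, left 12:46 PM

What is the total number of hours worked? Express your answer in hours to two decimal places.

24.15 hours

Wed: 10:56 AM–3:31 PM = 4 h 35 min; less 10 min break → 4 h 25 min
Thu: 9:19 AM–2:36 PM = 5 h 17 min; less 75 min break → 4 h 2 min
Fri: 5:53 AM–5:31 PM = 11 h 38 min; less 30 min break → 11 h 8 min
Sat: 8:12 AM–12:46 PM = 4 h 34 min
Total: 4 h 25 min + 4 h 2 min + 11 h 8 min + 4 h 34 min = 24 h 9 min.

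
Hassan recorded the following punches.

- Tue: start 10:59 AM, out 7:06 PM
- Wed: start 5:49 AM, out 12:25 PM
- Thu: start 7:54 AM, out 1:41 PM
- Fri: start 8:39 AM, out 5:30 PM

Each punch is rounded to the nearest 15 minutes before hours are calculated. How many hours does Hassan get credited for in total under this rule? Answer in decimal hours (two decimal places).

29.25 hours

Tue: in 10:59 AM→11:00 AM, out 7:06 PM→7:00 PM; 8 h 0 min
Wed: in 5:49 AM→5:45 AM, out 12:25 PM→12:30 PM; 6 h 45 min
Thu: in 7:54 AM→8:00 AM, out 1:41 PM→1:45 PM; 5 h 45 min
Fri: in 8:39 AM→8:45 AM, out 5:30 PM→5:30 PM; 8 h 45 min
Total credited: 29 h 15 min.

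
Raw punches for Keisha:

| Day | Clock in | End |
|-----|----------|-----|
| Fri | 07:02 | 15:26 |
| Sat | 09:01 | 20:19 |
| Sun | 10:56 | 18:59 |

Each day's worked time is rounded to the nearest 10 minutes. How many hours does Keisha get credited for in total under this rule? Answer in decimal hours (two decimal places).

Fri: 07:02–15:26 = 8 h 24 min → rounds to 8 h 20 min
Sat: 09:01–20:19 = 11 h 18 min → rounds to 11 h 20 min
Sun: 10:56–18:59 = 8 h 3 min → rounds to 8 h 0 min
Total credited: 27 h 40 min.

27.67 hours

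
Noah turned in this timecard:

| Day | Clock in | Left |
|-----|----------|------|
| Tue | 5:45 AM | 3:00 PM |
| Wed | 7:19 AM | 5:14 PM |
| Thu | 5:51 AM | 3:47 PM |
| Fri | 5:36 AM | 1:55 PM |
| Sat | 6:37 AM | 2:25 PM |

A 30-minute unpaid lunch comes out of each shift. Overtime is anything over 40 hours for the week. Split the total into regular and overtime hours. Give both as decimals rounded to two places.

Regular 40.00 hours, overtime 2.72 hours

Tue: 5:45 AM–3:00 PM = 9 h 15 min; less 30 min break → 8 h 45 min
Wed: 7:19 AM–5:14 PM = 9 h 55 min; less 30 min break → 9 h 25 min
Thu: 5:51 AM–3:47 PM = 9 h 56 min; less 30 min break → 9 h 26 min
Fri: 5:36 AM–1:55 PM = 8 h 19 min; less 30 min break → 7 h 49 min
Sat: 6:37 AM–2:25 PM = 7 h 48 min; less 30 min break → 7 h 18 min
Total worked: 42 h 43 min = 42.72 h.
Threshold 40 h → overtime 2 h 43 min, regular 40 h 0 min.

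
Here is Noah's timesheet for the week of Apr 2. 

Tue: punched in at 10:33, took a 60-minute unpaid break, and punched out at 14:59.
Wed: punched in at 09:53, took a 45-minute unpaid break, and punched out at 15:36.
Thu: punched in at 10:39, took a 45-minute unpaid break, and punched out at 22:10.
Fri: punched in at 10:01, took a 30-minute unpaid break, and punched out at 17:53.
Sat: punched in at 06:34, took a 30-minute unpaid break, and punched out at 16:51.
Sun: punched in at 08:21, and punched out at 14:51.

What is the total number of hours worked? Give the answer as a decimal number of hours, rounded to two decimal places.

Tue: 10:33–14:59 = 4 h 26 min; less 60 min break → 3 h 26 min
Wed: 09:53–15:36 = 5 h 43 min; less 45 min break → 4 h 58 min
Thu: 10:39–22:10 = 11 h 31 min; less 45 min break → 10 h 46 min
Fri: 10:01–17:53 = 7 h 52 min; less 30 min break → 7 h 22 min
Sat: 06:34–16:51 = 10 h 17 min; less 30 min break → 9 h 47 min
Sun: 08:21–14:51 = 6 h 30 min
Total: 3 h 26 min + 4 h 58 min + 10 h 46 min + 7 h 22 min + 9 h 47 min + 6 h 30 min = 42 h 49 min.

42.82 hours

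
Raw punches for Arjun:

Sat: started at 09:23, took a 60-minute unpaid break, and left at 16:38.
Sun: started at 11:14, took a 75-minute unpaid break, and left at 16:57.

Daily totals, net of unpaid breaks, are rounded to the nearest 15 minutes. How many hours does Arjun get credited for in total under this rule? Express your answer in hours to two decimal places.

10.75 hours

Sat: 09:23–16:38 = 7 h 15 min − 60 min = 6 h 15 min → rounds to 6 h 15 min
Sun: 11:14–16:57 = 5 h 43 min − 75 min = 4 h 28 min → rounds to 4 h 30 min
Total credited: 10 h 45 min.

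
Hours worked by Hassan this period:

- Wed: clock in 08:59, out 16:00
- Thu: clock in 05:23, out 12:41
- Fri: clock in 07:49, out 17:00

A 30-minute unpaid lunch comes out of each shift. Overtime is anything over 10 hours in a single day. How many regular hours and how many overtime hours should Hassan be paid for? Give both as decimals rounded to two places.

Regular 22.00 hours, overtime 0.00 hours

Wed: 08:59–16:00 = 7 h 1 min; less 30 min break → 6 h 31 min
Thu: 05:23–12:41 = 7 h 18 min; less 30 min break → 6 h 48 min
Fri: 07:49–17:00 = 9 h 11 min; less 30 min break → 8 h 41 min
Wed reg 6 h 31 min / OT 0 h 0 min; Thu reg 6 h 48 min / OT 0 h 0 min; Fri reg 8 h 41 min / OT 0 h 0 min.
Totals: regular 22 h 0 min, overtime 0 h 0 min.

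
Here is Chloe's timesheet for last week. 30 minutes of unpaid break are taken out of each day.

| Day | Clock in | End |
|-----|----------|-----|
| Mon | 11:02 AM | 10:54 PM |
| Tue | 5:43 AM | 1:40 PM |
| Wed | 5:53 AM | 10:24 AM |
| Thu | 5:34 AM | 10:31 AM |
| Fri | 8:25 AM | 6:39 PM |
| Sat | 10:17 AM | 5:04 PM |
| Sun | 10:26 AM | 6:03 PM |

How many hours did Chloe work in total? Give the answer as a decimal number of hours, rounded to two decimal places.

Mon: 11:02 AM–10:54 PM = 11 h 52 min; less 30 min break → 11 h 22 min
Tue: 5:43 AM–1:40 PM = 7 h 57 min; less 30 min break → 7 h 27 min
Wed: 5:53 AM–10:24 AM = 4 h 31 min; less 30 min break → 4 h 1 min
Thu: 5:34 AM–10:31 AM = 4 h 57 min; less 30 min break → 4 h 27 min
Fri: 8:25 AM–6:39 PM = 10 h 14 min; less 30 min break → 9 h 44 min
Sat: 10:17 AM–5:04 PM = 6 h 47 min; less 30 min break → 6 h 17 min
Sun: 10:26 AM–6:03 PM = 7 h 37 min; less 30 min break → 7 h 7 min
Total: 11 h 22 min + 7 h 27 min + 4 h 1 min + 4 h 27 min + 9 h 44 min + 6 h 17 min + 7 h 7 min = 50 h 25 min.

50.42 hours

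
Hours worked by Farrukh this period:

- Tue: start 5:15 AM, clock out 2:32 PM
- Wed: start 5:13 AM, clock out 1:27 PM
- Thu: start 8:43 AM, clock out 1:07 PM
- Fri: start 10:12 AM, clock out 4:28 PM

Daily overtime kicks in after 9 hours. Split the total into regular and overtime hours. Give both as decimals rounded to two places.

Regular 27.90 hours, overtime 0.28 hours

Tue: 5:15 AM–2:32 PM = 9 h 17 min
Wed: 5:13 AM–1:27 PM = 8 h 14 min
Thu: 8:43 AM–1:07 PM = 4 h 24 min
Fri: 10:12 AM–4:28 PM = 6 h 16 min
Tue reg 9 h 0 min / OT 0 h 17 min; Wed reg 8 h 14 min / OT 0 h 0 min; Thu reg 4 h 24 min / OT 0 h 0 min; Fri reg 6 h 16 min / OT 0 h 0 min.
Totals: regular 27 h 54 min, overtime 0 h 17 min.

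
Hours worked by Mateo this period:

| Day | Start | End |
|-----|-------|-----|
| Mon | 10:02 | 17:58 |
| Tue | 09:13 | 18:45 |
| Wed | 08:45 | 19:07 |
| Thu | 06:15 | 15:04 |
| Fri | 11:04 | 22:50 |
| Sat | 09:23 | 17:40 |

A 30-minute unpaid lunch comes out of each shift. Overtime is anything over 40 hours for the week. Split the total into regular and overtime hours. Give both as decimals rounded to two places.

Regular 40.00 hours, overtime 13.70 hours

Mon: 10:02–17:58 = 7 h 56 min; less 30 min break → 7 h 26 min
Tue: 09:13–18:45 = 9 h 32 min; less 30 min break → 9 h 2 min
Wed: 08:45–19:07 = 10 h 22 min; less 30 min break → 9 h 52 min
Thu: 06:15–15:04 = 8 h 49 min; less 30 min break → 8 h 19 min
Fri: 11:04–22:50 = 11 h 46 min; less 30 min break → 11 h 16 min
Sat: 09:23–17:40 = 8 h 17 min; less 30 min break → 7 h 47 min
Total worked: 53 h 42 min = 53.70 h.
Threshold 40 h → overtime 13 h 42 min, regular 40 h 0 min.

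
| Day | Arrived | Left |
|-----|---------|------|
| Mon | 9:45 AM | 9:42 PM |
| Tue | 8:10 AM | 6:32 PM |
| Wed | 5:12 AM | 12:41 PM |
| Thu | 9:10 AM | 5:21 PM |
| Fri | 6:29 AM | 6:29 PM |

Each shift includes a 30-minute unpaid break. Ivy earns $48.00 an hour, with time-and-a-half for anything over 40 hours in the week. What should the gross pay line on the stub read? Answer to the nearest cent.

$2458.80

Mon: 9:45 AM–9:42 PM = 11 h 57 min; less 30 min break → 11 h 27 min
Tue: 8:10 AM–6:32 PM = 10 h 22 min; less 30 min break → 9 h 52 min
Wed: 5:12 AM–12:41 PM = 7 h 29 min; less 30 min break → 6 h 59 min
Thu: 9:10 AM–5:21 PM = 8 h 11 min; less 30 min break → 7 h 41 min
Fri: 6:29 AM–6:29 PM = 12 h 0 min; less 30 min break → 11 h 30 min
Total worked: 47 h 29 min = 2849 min.
Regular 40 h 0 min = 2400 min at $48.00/h; overtime 7 h 29 min = 449 min at $72.00/h.
Pay = (2400 × $48.00 + 449 × $72.00) ÷ 60 = $2458.80.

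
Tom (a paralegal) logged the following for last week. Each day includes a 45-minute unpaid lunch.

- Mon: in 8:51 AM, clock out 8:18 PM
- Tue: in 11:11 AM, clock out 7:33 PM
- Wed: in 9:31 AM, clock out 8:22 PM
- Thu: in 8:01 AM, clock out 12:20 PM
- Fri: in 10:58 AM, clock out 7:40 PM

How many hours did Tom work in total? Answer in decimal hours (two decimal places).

39.93 hours

Mon: 8:51 AM–8:18 PM = 11 h 27 min; less 45 min break → 10 h 42 min
Tue: 11:11 AM–7:33 PM = 8 h 22 min; less 45 min break → 7 h 37 min
Wed: 9:31 AM–8:22 PM = 10 h 51 min; less 45 min break → 10 h 6 min
Thu: 8:01 AM–12:20 PM = 4 h 19 min; less 45 min break → 3 h 34 min
Fri: 10:58 AM–7:40 PM = 8 h 42 min; less 45 min break → 7 h 57 min
Total: 10 h 42 min + 7 h 37 min + 10 h 6 min + 3 h 34 min + 7 h 57 min = 39 h 56 min.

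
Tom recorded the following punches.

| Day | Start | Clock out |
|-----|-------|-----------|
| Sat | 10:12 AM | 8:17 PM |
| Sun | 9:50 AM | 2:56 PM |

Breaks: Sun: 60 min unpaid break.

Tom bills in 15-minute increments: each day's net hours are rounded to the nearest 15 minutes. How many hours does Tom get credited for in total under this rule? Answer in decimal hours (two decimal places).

14.00 hours

Sat: 10:12 AM–8:17 PM = 10 h 5 min → rounds to 10 h 0 min
Sun: 9:50 AM–2:56 PM = 5 h 6 min − 60 min = 4 h 6 min → rounds to 4 h 0 min
Total credited: 14 h 0 min.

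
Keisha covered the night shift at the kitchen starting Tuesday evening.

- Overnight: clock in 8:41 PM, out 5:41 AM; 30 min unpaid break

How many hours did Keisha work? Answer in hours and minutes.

8 h 30 min

Overnight: 8:41 PM → midnight = 3 h 19 min; midnight → 5:41 AM = 5 h 41 min; span 9 h 0 min; less 30 min break → 8 h 30 min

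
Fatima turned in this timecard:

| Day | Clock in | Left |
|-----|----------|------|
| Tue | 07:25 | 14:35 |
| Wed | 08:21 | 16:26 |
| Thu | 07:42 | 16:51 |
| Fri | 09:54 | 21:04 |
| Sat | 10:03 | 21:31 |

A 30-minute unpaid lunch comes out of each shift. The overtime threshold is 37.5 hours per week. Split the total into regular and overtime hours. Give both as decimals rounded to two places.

Tue: 07:25–14:35 = 7 h 10 min; less 30 min break → 6 h 40 min
Wed: 08:21–16:26 = 8 h 5 min; less 30 min break → 7 h 35 min
Thu: 07:42–16:51 = 9 h 9 min; less 30 min break → 8 h 39 min
Fri: 09:54–21:04 = 11 h 10 min; less 30 min break → 10 h 40 min
Sat: 10:03–21:31 = 11 h 28 min; less 30 min break → 10 h 58 min
Total worked: 44 h 32 min = 44.53 h.
Threshold 37.5 h → overtime 7 h 2 min, regular 37 h 30 min.

Regular 37.50 hours, overtime 7.03 hours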